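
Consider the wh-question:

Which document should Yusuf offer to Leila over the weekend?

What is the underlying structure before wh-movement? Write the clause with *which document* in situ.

'which document' functions as the direct object of 'offer'. It moves to the left edge, and the trace sits right after 'offer':
Which document should Yusuf offer ___ to Leila over the weekend?

Yusuf should offer which document to Leila over the weekend.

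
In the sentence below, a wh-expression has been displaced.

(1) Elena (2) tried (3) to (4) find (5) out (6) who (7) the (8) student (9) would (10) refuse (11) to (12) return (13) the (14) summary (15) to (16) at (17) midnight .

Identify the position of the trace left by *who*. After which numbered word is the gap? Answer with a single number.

15

Pre-movement form: The student would refuse to return the summary to who at midnight.
The filler 'who' is interpreted as the object of the preposition 'to' (recipient of 'return'). Fronting leaves a gap immediately after 'to':
Elena tried to find out who the student would refuse to return the summary to ___ at midnight.
'to' is word 15.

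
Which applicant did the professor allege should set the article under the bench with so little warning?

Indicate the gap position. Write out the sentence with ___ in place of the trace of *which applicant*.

In situ: The professor did allege which applicant should set the article under the bench with so little warning.
'which applicant' is the subject of the clause embedded under 'allege'. The gap is right after 'allege'.

Which applicant did the professor allege ___ should set the article under the bench with so little warning?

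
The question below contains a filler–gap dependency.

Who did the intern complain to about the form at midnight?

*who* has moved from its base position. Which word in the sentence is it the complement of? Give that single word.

to

Pre-movement form: The intern did complain to who about the form at midnight.
'who' is the object of the preposition 'to'. It moves to the left edge, and the trace sits right after 'to':
Who did the intern complain to ___ about the form at midnight?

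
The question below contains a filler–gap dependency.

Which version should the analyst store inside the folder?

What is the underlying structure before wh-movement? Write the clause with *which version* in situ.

The analyst should store which version inside the folder.

The filler 'which version' is interpreted as the direct object of 'store'. Wh-movement fronts it, leaving a gap right after 'store':
Which version should the analyst store ___ inside the folder?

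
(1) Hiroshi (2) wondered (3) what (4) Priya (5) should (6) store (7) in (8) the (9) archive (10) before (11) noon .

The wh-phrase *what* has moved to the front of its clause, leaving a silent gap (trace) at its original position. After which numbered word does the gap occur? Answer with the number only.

In situ: Priya should store what in the archive before noon.
The filler 'what' is interpreted as the direct object of 'store'. It moves to the left edge, and the trace sits right after 'store':
Hiroshi wondered what Priya should store ___ in the archive before noon.
'store' is word 6.

6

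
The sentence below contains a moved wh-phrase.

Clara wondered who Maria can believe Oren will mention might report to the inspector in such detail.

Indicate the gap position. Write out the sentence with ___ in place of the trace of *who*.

Pre-movement form: Maria can believe Oren will mention who might report to the inspector in such detail.
'who' is the subject of the clause embedded under 'mention'. The gap is right after 'mention'.

Clara wondered who Maria can believe Oren will mention ___ might report to the inspector in such detail.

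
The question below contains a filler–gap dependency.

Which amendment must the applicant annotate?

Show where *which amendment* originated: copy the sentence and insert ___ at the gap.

Which amendment must the applicant annotate ___?

Pre-movement form: The applicant must annotate which amendment.
'which amendment' is the direct object of 'annotate'. The gap is right after 'annotate'.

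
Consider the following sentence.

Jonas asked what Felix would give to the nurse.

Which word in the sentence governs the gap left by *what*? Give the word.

give

Pre-movement form: Felix would give what to the nurse.
'what' functions as the direct object of 'give'. It moves to the left edge, and the trace sits right after 'give':
Jonas asked what Felix would give ___ to the nurse.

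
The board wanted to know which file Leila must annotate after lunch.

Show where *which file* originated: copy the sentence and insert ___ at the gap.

The board wanted to know which file Leila must annotate ___ after lunch.

Before movement: Leila must annotate which file after lunch.
'which file' is the direct object of 'annotate'. The gap is right after 'annotate'.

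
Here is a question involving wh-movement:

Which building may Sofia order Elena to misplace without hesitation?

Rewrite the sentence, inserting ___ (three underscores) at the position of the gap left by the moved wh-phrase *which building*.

Which building may Sofia order Elena to misplace ___ without hesitation?

Pre-movement form: Sofia may order Elena to misplace which building without hesitation.
The filler 'which building' is interpreted as the direct object of 'misplace'. The gap is right after 'misplace'.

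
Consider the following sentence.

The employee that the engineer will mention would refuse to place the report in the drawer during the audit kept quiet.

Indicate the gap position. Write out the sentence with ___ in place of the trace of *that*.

The employee that the engineer will mention ___ would refuse to place the report in the drawer during the audit kept quiet.

'that' is the subject of the clause embedded under 'mention'. The gap is right after 'mention'.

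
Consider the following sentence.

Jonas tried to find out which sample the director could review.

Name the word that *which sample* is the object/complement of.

Underlying clause: The director could review which sample.
'which sample' functions as the direct object of 'review'. Fronting leaves a gap immediately after 'review':
Jonas tried to find out which sample the director could review ___.

review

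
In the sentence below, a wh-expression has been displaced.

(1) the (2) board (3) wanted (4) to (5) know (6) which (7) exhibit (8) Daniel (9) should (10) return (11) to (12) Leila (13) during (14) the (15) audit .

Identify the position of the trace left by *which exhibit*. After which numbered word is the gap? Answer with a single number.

10

Pre-movement form: Daniel should return which exhibit to Leila during the audit.
'which exhibit' functions as the direct object of 'return'. Wh-movement fronts it, leaving a gap right after 'return':
The board wanted to know which exhibit Daniel should return ___ to Leila during the audit.
'return' is word 10.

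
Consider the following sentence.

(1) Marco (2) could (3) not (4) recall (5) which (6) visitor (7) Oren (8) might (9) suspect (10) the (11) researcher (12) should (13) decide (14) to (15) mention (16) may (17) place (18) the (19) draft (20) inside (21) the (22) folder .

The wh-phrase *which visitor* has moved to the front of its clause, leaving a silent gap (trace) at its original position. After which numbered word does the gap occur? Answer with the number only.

15

Before movement: Oren might suspect the researcher should decide to mention which visitor may place the draft inside the folder.
'which visitor' is the subject of the clause embedded under 'mention'. It moves to the left edge, and the trace sits right after 'mention':
Marco could not recall which visitor Oren might suspect the researcher should decide to mention ___ may place the draft inside the folder.
'mention' is word 15.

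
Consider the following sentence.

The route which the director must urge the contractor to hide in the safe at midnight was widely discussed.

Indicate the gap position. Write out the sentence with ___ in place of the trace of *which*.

The route which the director must urge the contractor to hide ___ in the safe at midnight was widely discussed.

The filler 'which' is interpreted as the direct object of 'hide'. The gap is right after 'hide'.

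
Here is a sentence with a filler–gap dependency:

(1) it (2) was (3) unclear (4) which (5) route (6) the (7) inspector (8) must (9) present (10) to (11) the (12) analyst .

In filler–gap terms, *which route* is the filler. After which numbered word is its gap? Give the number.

Underlying clause: The inspector must present which route to the analyst.
'which route' functions as the direct object of 'present'. It moves to the left edge, and the trace sits right after 'present':
It was unclear which route the inspector must present ___ to the analyst.
'present' is word 9.

9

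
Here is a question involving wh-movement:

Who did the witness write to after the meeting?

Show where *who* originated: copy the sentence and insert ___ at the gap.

Underlying clause: The witness did write to who after the meeting.
'who' functions as the object of the preposition 'to'. The gap is right after 'to'.

Who did the witness write to ___ after the meeting?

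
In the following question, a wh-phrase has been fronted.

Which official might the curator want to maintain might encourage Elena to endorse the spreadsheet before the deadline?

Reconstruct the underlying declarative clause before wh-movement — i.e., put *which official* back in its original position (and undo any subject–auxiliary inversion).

'which official' functions as the subject of the clause embedded under 'maintain'. It moves to the left edge, and the trace sits right after 'maintain':
Which official might the curator want to maintain ___ might encourage Elena to endorse the spreadsheet before the deadline?

The curator might want to maintain which official might encourage Elena to endorse the spreadsheet before the deadline.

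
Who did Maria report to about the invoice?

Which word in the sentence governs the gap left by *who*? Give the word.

to

Before movement: Maria did report to who about the invoice.
'who' is the object of the preposition 'to'. Fronting leaves a gap immediately after 'to':
Who did Maria report to ___ about the invoice?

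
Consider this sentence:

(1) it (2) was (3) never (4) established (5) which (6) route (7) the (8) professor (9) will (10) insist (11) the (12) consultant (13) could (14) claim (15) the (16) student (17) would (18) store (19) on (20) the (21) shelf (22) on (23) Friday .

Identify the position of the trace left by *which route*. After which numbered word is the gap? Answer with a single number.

Before movement: The professor will insist the consultant could claim the student would store which route on the shelf on Friday.
'which route' is the direct object of 'store'. Fronting leaves a gap immediately after 'store':
It was never established which route the professor will insist the consultant could claim the student would store ___ on the shelf on Friday.
'store' is word 18.

18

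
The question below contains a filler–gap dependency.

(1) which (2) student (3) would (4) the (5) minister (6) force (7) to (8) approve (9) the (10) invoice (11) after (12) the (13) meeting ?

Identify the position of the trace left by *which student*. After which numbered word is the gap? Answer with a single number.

Before movement: The minister would force which student to approve the invoice after the meeting.
'which student' is the direct object of 'force'. Fronting leaves a gap immediately after 'force':
Which student would the minister force ___ to approve the invoice after the meeting?
'force' is word 6.

6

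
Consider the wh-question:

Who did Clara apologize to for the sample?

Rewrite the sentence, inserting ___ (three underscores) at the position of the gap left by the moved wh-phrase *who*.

Pre-movement form: Clara did apologize to who for the sample.
'who' is the object of the preposition 'to'. The gap is right after 'to'.

Who did Clara apologize to ___ for the sample?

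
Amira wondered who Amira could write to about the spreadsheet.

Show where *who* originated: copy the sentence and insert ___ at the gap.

Underlying clause: Amira could write to who about the spreadsheet.
'who' is the object of the preposition 'to'. The gap is right after 'to'.

Amira wondered who Amira could write to ___ about the spreadsheet.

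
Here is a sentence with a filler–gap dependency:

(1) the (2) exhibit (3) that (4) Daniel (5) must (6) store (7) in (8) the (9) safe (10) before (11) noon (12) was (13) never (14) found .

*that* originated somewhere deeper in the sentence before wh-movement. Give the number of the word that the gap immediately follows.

'that' functions as the direct object of 'store'. Wh-movement fronts it, leaving a gap right after 'store':
The exhibit that Daniel must store ___ in the safe before noon was never found.
'store' is word 6.

6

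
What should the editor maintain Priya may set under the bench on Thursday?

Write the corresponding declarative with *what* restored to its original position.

The editor should maintain Priya may set what under the bench on Thursday.

'what' functions as the direct object of 'set'. It moves to the left edge, and the trace sits right after 'set':
What should the editor maintain Priya may set ___ under the bench on Thursday?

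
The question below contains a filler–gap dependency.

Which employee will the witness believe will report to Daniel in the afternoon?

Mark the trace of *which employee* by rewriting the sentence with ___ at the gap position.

Which employee will the witness believe ___ will report to Daniel in the afternoon?

Underlying clause: The witness will believe which employee will report to Daniel in the afternoon.
'which employee' is the subject of the clause embedded under 'believe'. The gap is right after 'believe'.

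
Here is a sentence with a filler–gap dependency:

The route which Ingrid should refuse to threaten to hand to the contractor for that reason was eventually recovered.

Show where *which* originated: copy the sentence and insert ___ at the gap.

The route which Ingrid should refuse to threaten to hand ___ to the contractor for that reason was eventually recovered.

'which' functions as the direct object of 'hand'. The gap is right after 'hand'.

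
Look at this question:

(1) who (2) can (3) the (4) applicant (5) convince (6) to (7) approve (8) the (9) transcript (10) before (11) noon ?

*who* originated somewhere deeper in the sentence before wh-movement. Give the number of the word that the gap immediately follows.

5

Underlying clause: The applicant can convince who to approve the transcript before noon.
'who' functions as the direct object of 'convince'. It moves to the left edge, and the trace sits right after 'convince':
Who can the applicant convince ___ to approve the transcript before noon?
'convince' is word 5.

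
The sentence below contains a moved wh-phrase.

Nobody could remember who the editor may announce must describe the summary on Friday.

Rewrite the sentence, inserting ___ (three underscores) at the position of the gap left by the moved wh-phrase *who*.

Before movement: The editor may announce who must describe the summary on Friday.
'who' is the subject of the clause embedded under 'announce'. The gap is right after 'announce'.

Nobody could remember who the editor may announce ___ must describe the summary on Friday.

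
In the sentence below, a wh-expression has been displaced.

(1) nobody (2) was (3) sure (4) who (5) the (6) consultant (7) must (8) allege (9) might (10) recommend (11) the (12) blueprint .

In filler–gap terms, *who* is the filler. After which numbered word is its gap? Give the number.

In situ: The consultant must allege who might recommend the blueprint.
'who' is the subject of the clause embedded under 'allege'. Wh-movement fronts it, leaving a gap right after 'allege':
Nobody was sure who the consultant must allege ___ might recommend the blueprint.
'allege' is word 8.

8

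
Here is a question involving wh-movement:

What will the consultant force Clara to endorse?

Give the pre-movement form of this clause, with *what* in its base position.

The filler 'what' is interpreted as the direct object of 'endorse'. Fronting leaves a gap immediately after 'endorse':
What will the consultant force Clara to endorse ___?

The consultant will force Clara to endorse what.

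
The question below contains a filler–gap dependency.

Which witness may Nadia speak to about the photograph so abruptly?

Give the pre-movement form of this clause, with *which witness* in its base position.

The filler 'which witness' is interpreted as the object of the preposition 'to'. It moves to the left edge, and the trace sits right after 'to':
Which witness may Nadia speak to ___ about the photograph so abruptly?

Nadia may speak to which witness about the photograph so abruptly.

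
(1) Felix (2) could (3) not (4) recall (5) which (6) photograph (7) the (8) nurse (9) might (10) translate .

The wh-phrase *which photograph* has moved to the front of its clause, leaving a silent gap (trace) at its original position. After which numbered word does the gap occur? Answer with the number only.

Underlying clause: The nurse might translate which photograph.
The filler 'which photograph' is interpreted as the direct object of 'translate'. Wh-movement fronts it, leaving a gap right after 'translate':
Felix could not recall which photograph the nurse might translate ___.
'translate' is word 10.

10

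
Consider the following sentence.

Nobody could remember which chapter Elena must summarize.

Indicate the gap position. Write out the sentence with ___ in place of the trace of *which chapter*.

Before movement: Elena must summarize which chapter.
'which chapter' functions as the direct object of 'summarize'. The gap is right after 'summarize'.

Nobody could remember which chapter Elena must summarize ___.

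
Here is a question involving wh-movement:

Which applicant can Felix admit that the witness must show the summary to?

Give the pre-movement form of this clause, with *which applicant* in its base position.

'which applicant' functions as the object of the preposition 'to' (recipient of 'show'). It moves to the left edge, and the trace sits right after 'to':
Which applicant can Felix admit that the witness must show the summary to ___?

Felix can admit that the witness must show the summary to which applicant.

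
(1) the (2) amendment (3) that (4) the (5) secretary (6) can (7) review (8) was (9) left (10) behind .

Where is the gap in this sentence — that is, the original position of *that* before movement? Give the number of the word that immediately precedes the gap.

'that' is the direct object of 'review'. It moves to the left edge, and the trace sits right after 'review':
The amendment that the secretary can review ___ was left behind.
'review' is word 7.

7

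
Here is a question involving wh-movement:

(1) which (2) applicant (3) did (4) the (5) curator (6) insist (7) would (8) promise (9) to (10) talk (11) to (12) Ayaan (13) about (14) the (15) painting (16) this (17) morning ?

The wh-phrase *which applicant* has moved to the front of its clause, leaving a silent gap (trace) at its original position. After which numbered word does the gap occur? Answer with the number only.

6

Before movement: The curator did insist which applicant would promise to talk to Ayaan about the painting this morning.
The filler 'which applicant' is interpreted as the subject of the clause embedded under 'insist'. Fronting leaves a gap immediately after 'insist':
Which applicant did the curator insist ___ would promise to talk to Ayaan about the painting this morning?
'insist' is word 6.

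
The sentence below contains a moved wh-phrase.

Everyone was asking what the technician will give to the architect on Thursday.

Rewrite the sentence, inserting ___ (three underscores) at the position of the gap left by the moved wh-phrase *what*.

Before movement: The technician will give what to the architect on Thursday.
'what' functions as the direct object of 'give'. The gap is right after 'give'.

Everyone was asking what the technician will give ___ to the architect on Thursday.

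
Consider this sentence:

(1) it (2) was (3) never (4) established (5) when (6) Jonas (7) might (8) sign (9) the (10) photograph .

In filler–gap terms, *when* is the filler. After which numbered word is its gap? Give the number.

10

Before movement: Jonas might sign the photograph when.
'when' is the temporal adjunct. Wh-movement fronts it, leaving a gap right after 'photograph':
It was never established when Jonas might sign the photograph ___.
'photograph' is word 10.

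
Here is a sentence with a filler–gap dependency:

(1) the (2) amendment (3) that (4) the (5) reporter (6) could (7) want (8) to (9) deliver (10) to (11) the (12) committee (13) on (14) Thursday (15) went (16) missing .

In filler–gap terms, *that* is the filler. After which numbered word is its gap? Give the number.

9

'that' is the direct object of 'deliver'. It moves to the left edge, and the trace sits right after 'deliver':
The amendment that the reporter could want to deliver ___ to the committee on Thursday went missing.
'deliver' is word 9.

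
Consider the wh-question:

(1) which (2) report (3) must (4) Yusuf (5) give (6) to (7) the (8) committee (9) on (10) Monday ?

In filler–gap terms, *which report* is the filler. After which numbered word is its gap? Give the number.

5

Pre-movement form: Yusuf must give which report to the committee on Monday.
'which report' is the direct object of 'give'. It moves to the left edge, and the trace sits right after 'give':
Which report must Yusuf give ___ to the committee on Monday?
'give' is word 5.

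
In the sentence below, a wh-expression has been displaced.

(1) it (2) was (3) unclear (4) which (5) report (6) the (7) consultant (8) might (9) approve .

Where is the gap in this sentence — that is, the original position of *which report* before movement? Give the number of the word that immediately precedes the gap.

9

Underlying clause: The consultant might approve which report.
'which report' functions as the direct object of 'approve'. Wh-movement fronts it, leaving a gap right after 'approve':
It was unclear which report the consultant might approve ___.
'approve' is word 9.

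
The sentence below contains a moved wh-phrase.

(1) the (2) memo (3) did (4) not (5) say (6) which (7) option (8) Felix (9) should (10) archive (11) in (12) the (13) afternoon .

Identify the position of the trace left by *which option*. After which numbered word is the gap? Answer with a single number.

10

In situ: Felix should archive which option in the afternoon.
The filler 'which option' is interpreted as the direct object of 'archive'. Fronting leaves a gap immediately after 'archive':
The memo did not say which option Felix should archive ___ in the afternoon.
'archive' is word 10.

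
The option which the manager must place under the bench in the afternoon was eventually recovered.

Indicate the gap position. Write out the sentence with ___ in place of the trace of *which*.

'which' functions as the direct object of 'place'. The gap is right after 'place'.

The option which the manager must place ___ under the bench in the afternoon was eventually recovered.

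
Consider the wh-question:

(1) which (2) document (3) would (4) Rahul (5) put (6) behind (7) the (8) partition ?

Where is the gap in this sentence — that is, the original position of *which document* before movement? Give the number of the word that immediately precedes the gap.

Before movement: Rahul would put which document behind the partition.
'which document' functions as the direct object of 'put'. Wh-movement fronts it, leaving a gap right after 'put':
Which document would Rahul put ___ behind the partition?
'put' is word 5.

5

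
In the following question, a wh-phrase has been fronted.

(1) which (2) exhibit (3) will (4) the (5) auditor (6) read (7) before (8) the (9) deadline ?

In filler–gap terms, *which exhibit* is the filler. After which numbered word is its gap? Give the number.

Pre-movement form: The auditor will read which exhibit before the deadline.
The filler 'which exhibit' is interpreted as the direct object of 'read'. It moves to the left edge, and the trace sits right after 'read':
Which exhibit will the auditor read ___ before the deadline?
'read' is word 6.

6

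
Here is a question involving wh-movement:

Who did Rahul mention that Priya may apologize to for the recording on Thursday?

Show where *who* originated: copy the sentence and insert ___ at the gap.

Who did Rahul mention that Priya may apologize to ___ for the recording on Thursday?

Before movement: Rahul did mention that Priya may apologize to who for the recording on Thursday.
'who' functions as the object of the preposition 'to'. The gap is right after 'to'.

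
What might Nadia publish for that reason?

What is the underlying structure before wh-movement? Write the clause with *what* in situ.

'what' is the direct object of 'publish'. Wh-movement fronts it, leaving a gap right after 'publish':
What might Nadia publish ___ for that reason?

Nadia might publish what for that reason.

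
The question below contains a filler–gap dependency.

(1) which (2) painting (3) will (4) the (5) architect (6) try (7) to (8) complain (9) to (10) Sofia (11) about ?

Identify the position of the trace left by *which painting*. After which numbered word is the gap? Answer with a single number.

Underlying clause: The architect will try to complain to Sofia about which painting.
'which painting' is the object of the preposition 'about'. Fronting leaves a gap immediately after 'about':
Which painting will the architect try to complain to Sofia about ___?
'about' is word 11.

11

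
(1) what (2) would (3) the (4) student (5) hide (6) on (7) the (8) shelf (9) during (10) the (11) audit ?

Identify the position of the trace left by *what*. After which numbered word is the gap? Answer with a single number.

5

Before movement: The student would hide what on the shelf during the audit.
'what' is the direct object of 'hide'. It moves to the left edge, and the trace sits right after 'hide':
What would the student hide ___ on the shelf during the audit?
'hide' is word 5.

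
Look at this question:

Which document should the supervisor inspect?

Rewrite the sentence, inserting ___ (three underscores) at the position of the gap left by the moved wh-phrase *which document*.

Which document should the supervisor inspect ___?

Before movement: The supervisor should inspect which document.
The filler 'which document' is interpreted as the direct object of 'inspect'. The gap is right after 'inspect'.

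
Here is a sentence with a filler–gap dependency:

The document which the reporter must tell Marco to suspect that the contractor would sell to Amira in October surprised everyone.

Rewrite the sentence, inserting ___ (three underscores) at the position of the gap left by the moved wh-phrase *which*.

The filler 'which' is interpreted as the direct object of 'sell'. The gap is right after 'sell'.

The document which the reporter must tell Marco to suspect that the contractor would sell ___ to Amira in October surprised everyone.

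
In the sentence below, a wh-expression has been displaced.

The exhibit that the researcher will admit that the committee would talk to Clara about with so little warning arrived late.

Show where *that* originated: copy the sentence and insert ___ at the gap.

The exhibit that the researcher will admit that the committee would talk to Clara about ___ with so little warning arrived late.

'that' is the object of the preposition 'about'. The gap is right after 'about'.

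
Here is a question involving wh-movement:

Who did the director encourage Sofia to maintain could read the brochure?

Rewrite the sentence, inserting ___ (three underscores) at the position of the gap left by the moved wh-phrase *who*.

In situ: The director did encourage Sofia to maintain who could read the brochure.
'who' functions as the subject of the clause embedded under 'maintain'. The gap is right after 'maintain'.

Who did the director encourage Sofia to maintain ___ could read the brochure?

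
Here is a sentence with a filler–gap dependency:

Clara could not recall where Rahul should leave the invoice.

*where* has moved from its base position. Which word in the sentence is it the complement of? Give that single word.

Before movement: Rahul should leave the invoice where.
'where' is the locative complement of 'leave'. It moves to the left edge, and the trace sits right after 'invoice':
Clara could not recall where Rahul should leave the invoice ___.

leave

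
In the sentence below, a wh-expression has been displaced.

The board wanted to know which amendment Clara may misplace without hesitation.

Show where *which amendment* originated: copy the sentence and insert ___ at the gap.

The board wanted to know which amendment Clara may misplace ___ without hesitation.

In situ: Clara may misplace which amendment without hesitation.
The filler 'which amendment' is interpreted as the direct object of 'misplace'. The gap is right after 'misplace'.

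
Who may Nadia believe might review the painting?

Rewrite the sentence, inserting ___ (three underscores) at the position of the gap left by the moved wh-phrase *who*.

Who may Nadia believe ___ might review the painting?

In situ: Nadia may believe who might review the painting.
The filler 'who' is interpreted as the subject of the clause embedded under 'believe'. The gap is right after 'believe'.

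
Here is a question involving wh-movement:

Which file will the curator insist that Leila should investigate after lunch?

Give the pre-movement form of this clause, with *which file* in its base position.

'which file' functions as the direct object of 'investigate'. Fronting leaves a gap immediately after 'investigate':
Which file will the curator insist that Leila should investigate ___ after lunch?

The curator will insist that Leila should investigate which file after lunch.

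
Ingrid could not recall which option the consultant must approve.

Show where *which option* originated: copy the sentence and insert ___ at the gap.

Ingrid could not recall which option the consultant must approve ___.

Underlying clause: The consultant must approve which option.
The filler 'which option' is interpreted as the direct object of 'approve'. The gap is right after 'approve'.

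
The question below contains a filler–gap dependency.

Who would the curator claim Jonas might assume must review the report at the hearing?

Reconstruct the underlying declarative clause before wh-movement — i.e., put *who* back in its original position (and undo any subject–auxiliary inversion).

The curator would claim Jonas might assume who must review the report at the hearing.

The filler 'who' is interpreted as the subject of the clause embedded under 'assume'. Fronting leaves a gap immediately after 'assume':
Who would the curator claim Jonas might assume ___ must review the report at the hearing?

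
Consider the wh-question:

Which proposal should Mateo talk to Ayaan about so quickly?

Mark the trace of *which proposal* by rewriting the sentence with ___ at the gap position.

Which proposal should Mateo talk to Ayaan about ___ so quickly?

In situ: Mateo should talk to Ayaan about which proposal so quickly.
'which proposal' is the object of the preposition 'about'. The gap is right after 'about'.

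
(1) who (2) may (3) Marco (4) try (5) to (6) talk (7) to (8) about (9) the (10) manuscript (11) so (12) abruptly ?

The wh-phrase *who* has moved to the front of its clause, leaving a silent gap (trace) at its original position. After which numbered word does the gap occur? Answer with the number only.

7

Pre-movement form: Marco may try to talk to who about the manuscript so abruptly.
'who' functions as the object of the preposition 'to'. Wh-movement fronts it, leaving a gap right after 'to':
Who may Marco try to talk to ___ about the manuscript so abruptly?
'to' is word 7.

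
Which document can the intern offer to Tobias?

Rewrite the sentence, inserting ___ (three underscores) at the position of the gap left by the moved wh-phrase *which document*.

Which document can the intern offer ___ to Tobias?

In situ: The intern can offer which document to Tobias.
'which document' functions as the direct object of 'offer'. The gap is right after 'offer'.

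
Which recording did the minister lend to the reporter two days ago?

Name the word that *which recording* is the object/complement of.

lend

In situ: The minister did lend which recording to the reporter two days ago.
The filler 'which recording' is interpreted as the direct object of 'lend'. Fronting leaves a gap immediately after 'lend':
Which recording did the minister lend ___ to the reporter two days ago?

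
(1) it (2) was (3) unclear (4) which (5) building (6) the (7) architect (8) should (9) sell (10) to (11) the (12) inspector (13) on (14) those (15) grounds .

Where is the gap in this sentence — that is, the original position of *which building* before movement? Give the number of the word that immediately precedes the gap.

In situ: The architect should sell which building to the inspector on those grounds.
'which building' is the direct object of 'sell'. Wh-movement fronts it, leaving a gap right after 'sell':
It was unclear which building the architect should sell ___ to the inspector on those grounds.
'sell' is word 9.

9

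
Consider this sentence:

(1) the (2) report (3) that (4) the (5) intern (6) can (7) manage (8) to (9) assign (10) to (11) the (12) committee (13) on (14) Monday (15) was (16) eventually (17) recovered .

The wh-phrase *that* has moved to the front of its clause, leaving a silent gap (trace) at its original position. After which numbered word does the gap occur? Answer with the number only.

'that' functions as the direct object of 'assign'. Wh-movement fronts it, leaving a gap right after 'assign':
The report that the intern can manage to assign ___ to the committee on Monday was eventually recovered.
'assign' is word 9.

9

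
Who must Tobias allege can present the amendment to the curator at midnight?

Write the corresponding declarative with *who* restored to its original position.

Tobias must allege who can present the amendment to the curator at midnight.

'who' is the subject of the clause embedded under 'allege'. Wh-movement fronts it, leaving a gap right after 'allege':
Who must Tobias allege ___ can present the amendment to the curator at midnight?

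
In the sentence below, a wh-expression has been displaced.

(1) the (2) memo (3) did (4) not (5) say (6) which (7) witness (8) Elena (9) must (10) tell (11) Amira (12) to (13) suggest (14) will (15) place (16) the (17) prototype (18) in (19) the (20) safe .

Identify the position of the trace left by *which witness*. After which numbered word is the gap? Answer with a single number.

13

Pre-movement form: Elena must tell Amira to suggest which witness will place the prototype in the safe.
'which witness' is the subject of the clause embedded under 'suggest'. Fronting leaves a gap immediately after 'suggest':
The memo did not say which witness Elena must tell Amira to suggest ___ will place the prototype in the safe.
'suggest' is word 13.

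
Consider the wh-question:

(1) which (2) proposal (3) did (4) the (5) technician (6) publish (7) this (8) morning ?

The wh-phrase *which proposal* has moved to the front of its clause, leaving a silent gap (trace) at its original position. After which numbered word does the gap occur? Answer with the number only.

Before movement: The technician did publish which proposal this morning.
The filler 'which proposal' is interpreted as the direct object of 'publish'. Fronting leaves a gap immediately after 'publish':
Which proposal did the technician publish ___ this morning?
'publish' is word 6.

6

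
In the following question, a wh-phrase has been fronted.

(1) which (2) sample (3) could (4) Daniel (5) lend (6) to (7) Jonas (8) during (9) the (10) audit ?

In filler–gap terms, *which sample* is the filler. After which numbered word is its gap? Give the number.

5

Underlying clause: Daniel could lend which sample to Jonas during the audit.
'which sample' is the direct object of 'lend'. It moves to the left edge, and the trace sits right after 'lend':
Which sample could Daniel lend ___ to Jonas during the audit?
'lend' is word 5.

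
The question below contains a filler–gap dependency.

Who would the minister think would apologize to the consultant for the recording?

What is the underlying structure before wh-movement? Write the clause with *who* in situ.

The minister would think who would apologize to the consultant for the recording.

'who' is the subject of the clause embedded under 'think'. Fronting leaves a gap immediately after 'think':
Who would the minister think ___ would apologize to the consultant for the recording?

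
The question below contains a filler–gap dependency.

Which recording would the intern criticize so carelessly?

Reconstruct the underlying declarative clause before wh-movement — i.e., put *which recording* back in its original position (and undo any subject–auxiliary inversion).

The intern would criticize which recording so carelessly.

The filler 'which recording' is interpreted as the direct object of 'criticize'. It moves to the left edge, and the trace sits right after 'criticize':
Which recording would the intern criticize ___ so carelessly?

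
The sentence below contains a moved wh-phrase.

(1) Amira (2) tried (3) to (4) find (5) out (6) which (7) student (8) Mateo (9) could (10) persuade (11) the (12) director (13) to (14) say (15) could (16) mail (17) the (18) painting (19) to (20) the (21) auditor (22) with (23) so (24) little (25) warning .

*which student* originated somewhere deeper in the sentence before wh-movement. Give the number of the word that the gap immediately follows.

Before movement: Mateo could persuade the director to say which student could mail the painting to the auditor with so little warning.
The filler 'which student' is interpreted as the subject of the clause embedded under 'say'. Fronting leaves a gap immediately after 'say':
Amira tried to find out which student Mateo could persuade the director to say ___ could mail the painting to the auditor with so little warning.
'say' is word 14.

14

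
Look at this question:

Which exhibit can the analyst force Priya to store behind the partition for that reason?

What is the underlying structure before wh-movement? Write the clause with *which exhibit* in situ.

The analyst can force Priya to store which exhibit behind the partition for that reason.

'which exhibit' functions as the direct object of 'store'. Fronting leaves a gap immediately after 'store':
Which exhibit can the analyst force Priya to store ___ behind the partition for that reason?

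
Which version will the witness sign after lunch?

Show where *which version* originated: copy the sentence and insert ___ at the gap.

Before movement: The witness will sign which version after lunch.
'which version' functions as the direct object of 'sign'. The gap is right after 'sign'.

Which version will the witness sign ___ after lunch?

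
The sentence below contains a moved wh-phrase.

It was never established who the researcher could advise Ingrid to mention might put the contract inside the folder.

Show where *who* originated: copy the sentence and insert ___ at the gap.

It was never established who the researcher could advise Ingrid to mention ___ might put the contract inside the folder.

Pre-movement form: The researcher could advise Ingrid to mention who might put the contract inside the folder.
'who' is the subject of the clause embedded under 'mention'. The gap is right after 'mention'.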